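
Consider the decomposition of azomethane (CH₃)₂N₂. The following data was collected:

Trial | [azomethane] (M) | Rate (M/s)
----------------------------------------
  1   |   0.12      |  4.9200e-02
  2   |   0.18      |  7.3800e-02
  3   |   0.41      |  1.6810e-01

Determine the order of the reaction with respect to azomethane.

first order (1)

Step 1: Compare trials to find order n where rate₂/rate₁ = ([azomethane]₂/[azomethane]₁)^n
Step 2: rate₂/rate₁ = 7.3800e-02/4.9200e-02 = 1.5
Step 3: [azomethane]₂/[azomethane]₁ = 0.18/0.12 = 1.5
Step 4: n = ln(1.5)/ln(1.5) = 1.00 ≈ 1
Step 5: The reaction is first order in azomethane.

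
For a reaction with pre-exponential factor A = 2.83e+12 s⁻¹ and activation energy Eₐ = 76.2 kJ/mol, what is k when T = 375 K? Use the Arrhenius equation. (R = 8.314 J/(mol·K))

6.88e+01 s⁻¹

Step 1: Use the Arrhenius equation: k = A × exp(-Eₐ/RT)
Step 2: Convert Eₐ to J/mol: 76.2 kJ/mol = 76200 J/mol
Step 3: Calculate the exponent: -Eₐ/(RT) = -76200/(8.314 × 375) = -24.44070
Step 4: k = 2.83e+12 × exp(-24.44070)
Step 5: k = 2.83e+12 × 2.42962e-11 = 6.8758e+01 s⁻¹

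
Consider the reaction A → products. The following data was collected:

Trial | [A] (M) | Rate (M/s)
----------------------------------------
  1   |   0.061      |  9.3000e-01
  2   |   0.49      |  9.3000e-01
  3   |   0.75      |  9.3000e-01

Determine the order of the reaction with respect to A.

zeroth order (0)

Step 1: Compare trials - when concentration changes, rate stays constant.
Step 2: rate₂/rate₁ = 9.3000e-01/9.3000e-01 = 1
Step 3: [A]₂/[A]₁ = 0.49/0.061 = 8.033
Step 4: Since rate ratio ≈ (conc ratio)^0, the reaction is zeroth order.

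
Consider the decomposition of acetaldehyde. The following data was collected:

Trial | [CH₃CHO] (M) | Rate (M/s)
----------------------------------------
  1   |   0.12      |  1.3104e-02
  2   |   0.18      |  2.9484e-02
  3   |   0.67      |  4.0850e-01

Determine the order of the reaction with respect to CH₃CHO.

second order (2)

Step 1: Compare trials to find order n where rate₂/rate₁ = ([CH₃CHO]₂/[CH₃CHO]₁)^n
Step 2: rate₂/rate₁ = 2.9484e-02/1.3104e-02 = 2.25
Step 3: [CH₃CHO]₂/[CH₃CHO]₁ = 0.18/0.12 = 1.5
Step 4: n = ln(2.25)/ln(1.5) = 2.00 ≈ 2
Step 5: The reaction is second order in CH₃CHO.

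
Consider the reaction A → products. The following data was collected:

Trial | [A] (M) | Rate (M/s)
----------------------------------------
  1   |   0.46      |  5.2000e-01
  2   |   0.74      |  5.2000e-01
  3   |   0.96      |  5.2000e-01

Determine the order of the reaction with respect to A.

zeroth order (0)

Step 1: Compare trials - when concentration changes, rate stays constant.
Step 2: rate₂/rate₁ = 5.2000e-01/5.2000e-01 = 1
Step 3: [A]₂/[A]₁ = 0.74/0.46 = 1.609
Step 4: Since rate ratio ≈ (conc ratio)^0, the reaction is zeroth order.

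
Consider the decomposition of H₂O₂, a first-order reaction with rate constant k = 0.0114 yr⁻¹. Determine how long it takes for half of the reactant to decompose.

60.8 yr

Step 1: For a first-order reaction, t₁/₂ = ln(2)/k
Step 2: t₁/₂ = ln(2)/0.0114
Step 3: t₁/₂ = 0.6931/0.0114 = 60.8 yr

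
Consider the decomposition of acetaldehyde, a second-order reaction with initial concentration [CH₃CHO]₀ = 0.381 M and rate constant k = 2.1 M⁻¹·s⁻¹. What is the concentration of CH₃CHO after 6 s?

0.06568 M

Step 1: For a second-order reaction: 1/[CH₃CHO] = 1/[CH₃CHO]₀ + kt
Step 2: 1/[CH₃CHO] = 1/0.381 + 2.1 × 6
Step 3: 1/[CH₃CHO] = 2.625 + 12.6 = 15.22
Step 4: [CH₃CHO] = 1/15.22 = 0.06568 M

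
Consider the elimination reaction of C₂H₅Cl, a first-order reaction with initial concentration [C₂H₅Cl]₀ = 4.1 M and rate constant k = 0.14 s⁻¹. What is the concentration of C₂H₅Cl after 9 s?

1.163 M

Step 1: For a first-order reaction: [C₂H₅Cl] = [C₂H₅Cl]₀ × e^(-kt)
Step 2: [C₂H₅Cl] = 4.1 × e^(-0.14 × 9)
Step 3: [C₂H₅Cl] = 4.1 × e^(-1.26)
Step 4: [C₂H₅Cl] = 4.1 × 0.283654 = 1.163 M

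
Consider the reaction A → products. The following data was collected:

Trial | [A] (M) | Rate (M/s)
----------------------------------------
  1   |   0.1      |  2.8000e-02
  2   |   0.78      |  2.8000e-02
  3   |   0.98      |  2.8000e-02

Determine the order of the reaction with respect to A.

zeroth order (0)

Step 1: Compare trials - when concentration changes, rate stays constant.
Step 2: rate₂/rate₁ = 2.8000e-02/2.8000e-02 = 1
Step 3: [A]₂/[A]₁ = 0.78/0.1 = 7.8
Step 4: Since rate ratio ≈ (conc ratio)^0, the reaction is zeroth order.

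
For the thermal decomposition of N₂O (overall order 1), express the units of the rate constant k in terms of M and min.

min⁻¹

Step 1: For overall order n, rate = k × (concentration)^n.
Step 2: Rate has units M·min⁻¹; concentration term has units M^1.
Step 3: k = rate / (concentration)^n, so units of k = M^(1-1)·min⁻¹ = min⁻¹.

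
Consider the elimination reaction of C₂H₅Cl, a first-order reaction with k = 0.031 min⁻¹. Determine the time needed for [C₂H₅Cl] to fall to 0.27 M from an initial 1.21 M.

48.39 min

Step 1: For first-order: t = ln([C₂H₅Cl]₀/[C₂H₅Cl])/k
Step 2: t = ln(1.21/0.27)/0.031
Step 3: t = ln(4.481)/0.031
Step 4: t = 1.5/0.031 = 48.39 min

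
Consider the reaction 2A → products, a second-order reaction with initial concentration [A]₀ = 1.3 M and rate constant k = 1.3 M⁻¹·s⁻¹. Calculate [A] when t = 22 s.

0.03405 M

Step 1: For a second-order reaction: 1/[A] = 1/[A]₀ + kt
Step 2: 1/[A] = 1/1.3 + 1.3 × 22
Step 3: 1/[A] = 0.7692 + 28.6 = 29.37
Step 4: [A] = 1/29.37 = 0.03405 M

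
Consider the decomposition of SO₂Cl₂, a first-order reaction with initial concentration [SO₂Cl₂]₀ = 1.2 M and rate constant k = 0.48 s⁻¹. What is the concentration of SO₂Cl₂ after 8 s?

0.02579 M

Step 1: For a first-order reaction: [SO₂Cl₂] = [SO₂Cl₂]₀ × e^(-kt)
Step 2: [SO₂Cl₂] = 1.2 × e^(-0.48 × 8)
Step 3: [SO₂Cl₂] = 1.2 × e^(-3.84)
Step 4: [SO₂Cl₂] = 1.2 × 0.0214936 = 0.02579 M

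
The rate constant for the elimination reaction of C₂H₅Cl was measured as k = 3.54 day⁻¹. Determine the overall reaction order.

first order (1)

Step 1: The units of k for an nth-order reaction are (concentration)^(1-n)·(time)⁻¹.
Step 2: Here k has units day⁻¹, so the concentration exponent is 0.
Step 3: 1 - n = 0 ⇒ n = 1. The reaction is first order.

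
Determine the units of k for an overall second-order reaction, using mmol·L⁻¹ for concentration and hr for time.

(mmol·L⁻¹)⁻¹·hr⁻¹

Step 1: For overall order n, rate = k × (concentration)^n.
Step 2: Rate has units mmol·L⁻¹·hr⁻¹; concentration term has units (mmol·L⁻¹)^2.
Step 3: k = rate / (concentration)^n, so units of k = (mmol·L⁻¹)^(1-2)·hr⁻¹ = (mmol·L⁻¹)⁻¹·hr⁻¹.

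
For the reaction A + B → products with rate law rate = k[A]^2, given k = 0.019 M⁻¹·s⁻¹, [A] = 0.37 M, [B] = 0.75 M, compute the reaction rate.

0.002601 M/s

Step 1: The rate law is rate = k[A]^2
Step 2: Note that the rate does not depend on [B] (zero order in B).
Step 3: rate = 0.019 × (0.37)^2 = 0.0026011 M/s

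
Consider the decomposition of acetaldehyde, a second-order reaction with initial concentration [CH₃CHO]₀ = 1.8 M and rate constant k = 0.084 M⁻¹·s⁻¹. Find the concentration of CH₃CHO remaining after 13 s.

0.607 M

Step 1: For a second-order reaction: 1/[CH₃CHO] = 1/[CH₃CHO]₀ + kt
Step 2: 1/[CH₃CHO] = 1/1.8 + 0.084 × 13
Step 3: 1/[CH₃CHO] = 0.5556 + 1.092 = 1.648
Step 4: [CH₃CHO] = 1/1.648 = 0.607 M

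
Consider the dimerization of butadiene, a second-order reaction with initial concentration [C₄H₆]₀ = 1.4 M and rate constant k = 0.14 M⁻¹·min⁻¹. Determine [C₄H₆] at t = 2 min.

1.006 M

Step 1: For a second-order reaction: 1/[C₄H₆] = 1/[C₄H₆]₀ + kt
Step 2: 1/[C₄H₆] = 1/1.4 + 0.14 × 2
Step 3: 1/[C₄H₆] = 0.7143 + 0.28 = 0.9943
Step 4: [C₄H₆] = 1/0.9943 = 1.006 M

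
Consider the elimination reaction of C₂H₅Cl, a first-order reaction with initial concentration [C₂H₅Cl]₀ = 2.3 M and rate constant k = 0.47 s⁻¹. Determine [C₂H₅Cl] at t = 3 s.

0.5615 M

Step 1: For a first-order reaction: [C₂H₅Cl] = [C₂H₅Cl]₀ × e^(-kt)
Step 2: [C₂H₅Cl] = 2.3 × e^(-0.47 × 3)
Step 3: [C₂H₅Cl] = 2.3 × e^(-1.41)
Step 4: [C₂H₅Cl] = 2.3 × 0.244143 = 0.5615 M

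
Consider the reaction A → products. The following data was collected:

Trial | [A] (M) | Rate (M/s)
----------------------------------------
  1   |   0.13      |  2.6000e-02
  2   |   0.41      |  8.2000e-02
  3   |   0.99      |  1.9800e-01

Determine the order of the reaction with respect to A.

first order (1)

Step 1: Compare trials to find order n where rate₂/rate₁ = ([A]₂/[A]₁)^n
Step 2: rate₂/rate₁ = 8.2000e-02/2.6000e-02 = 3.154
Step 3: [A]₂/[A]₁ = 0.41/0.13 = 3.154
Step 4: n = ln(3.154)/ln(3.154) = 1.00 ≈ 1
Step 5: The reaction is first order in A.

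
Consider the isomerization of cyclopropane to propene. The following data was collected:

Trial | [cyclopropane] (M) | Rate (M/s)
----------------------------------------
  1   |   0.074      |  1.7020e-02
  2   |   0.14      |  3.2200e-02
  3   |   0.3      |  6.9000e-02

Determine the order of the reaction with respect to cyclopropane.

first order (1)

Step 1: Compare trials to find order n where rate₂/rate₁ = ([cyclopropane]₂/[cyclopropane]₁)^n
Step 2: rate₂/rate₁ = 3.2200e-02/1.7020e-02 = 1.892
Step 3: [cyclopropane]₂/[cyclopropane]₁ = 0.14/0.074 = 1.892
Step 4: n = ln(1.892)/ln(1.892) = 1.00 ≈ 1
Step 5: The reaction is first order in cyclopropane.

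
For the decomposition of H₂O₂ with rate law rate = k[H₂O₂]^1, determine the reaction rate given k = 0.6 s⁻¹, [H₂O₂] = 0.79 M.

0.474 M/s

Step 1: Identify the rate law: rate = k[H₂O₂]^1
Step 2: Substitute values: rate = 0.6 × (0.79)^1
Step 3: Calculate: rate = 0.6 × 0.79 = 0.474 M/s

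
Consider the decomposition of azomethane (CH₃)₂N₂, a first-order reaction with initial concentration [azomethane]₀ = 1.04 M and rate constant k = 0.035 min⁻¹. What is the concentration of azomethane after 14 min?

0.6371 M

Step 1: For a first-order reaction: [azomethane] = [azomethane]₀ × e^(-kt)
Step 2: [azomethane] = 1.04 × e^(-0.035 × 14)
Step 3: [azomethane] = 1.04 × e^(-0.49)
Step 4: [azomethane] = 1.04 × 0.612626 = 0.6371 M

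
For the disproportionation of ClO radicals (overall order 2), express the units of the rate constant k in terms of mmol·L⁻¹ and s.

(mmol·L⁻¹)⁻¹·s⁻¹

Step 1: For overall order n, rate = k × (concentration)^n.
Step 2: Rate has units mmol·L⁻¹·s⁻¹; concentration term has units (mmol·L⁻¹)^2.
Step 3: k = rate / (concentration)^n, so units of k = (mmol·L⁻¹)^(1-2)·s⁻¹ = (mmol·L⁻¹)⁻¹·s⁻¹.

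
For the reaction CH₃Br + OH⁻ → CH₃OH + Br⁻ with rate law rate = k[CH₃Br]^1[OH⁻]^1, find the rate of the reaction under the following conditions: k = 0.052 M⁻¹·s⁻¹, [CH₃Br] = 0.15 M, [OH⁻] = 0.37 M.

0.002886 M/s

Step 1: The rate law is rate = k[CH₃Br]^1[OH⁻]^1
Step 2: Substitute: rate = 0.052 × (0.15)^1 × (0.37)^1
Step 3: rate = 0.052 × 0.15 × 0.37 = 0.002886 M/s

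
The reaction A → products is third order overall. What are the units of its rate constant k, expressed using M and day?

M⁻²·day⁻¹

Step 1: For overall order n, rate = k × (concentration)^n.
Step 2: Rate has units M·day⁻¹; concentration term has units M^3.
Step 3: k = rate / (concentration)^n, so units of k = M^(1-3)·day⁻¹ = M⁻²·day⁻¹.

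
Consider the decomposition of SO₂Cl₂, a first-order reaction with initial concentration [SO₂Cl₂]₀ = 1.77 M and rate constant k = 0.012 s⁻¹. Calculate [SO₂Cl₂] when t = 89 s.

0.6083 M

Step 1: For a first-order reaction: [SO₂Cl₂] = [SO₂Cl₂]₀ × e^(-kt)
Step 2: [SO₂Cl₂] = 1.77 × e^(-0.012 × 89)
Step 3: [SO₂Cl₂] = 1.77 × e^(-1.068)
Step 4: [SO₂Cl₂] = 1.77 × 0.343695 = 0.6083 M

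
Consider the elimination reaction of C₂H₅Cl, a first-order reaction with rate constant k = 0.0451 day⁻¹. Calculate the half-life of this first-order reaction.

15.37 day

Step 1: For a first-order reaction, t₁/₂ = ln(2)/k
Step 2: t₁/₂ = ln(2)/0.0451
Step 3: t₁/₂ = 0.6931/0.0451 = 15.37 day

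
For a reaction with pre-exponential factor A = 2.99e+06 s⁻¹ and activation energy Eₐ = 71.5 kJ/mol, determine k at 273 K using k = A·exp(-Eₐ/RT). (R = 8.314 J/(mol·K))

6.23e-08 s⁻¹

Step 1: Use the Arrhenius equation: k = A × exp(-Eₐ/RT)
Step 2: Convert Eₐ to J/mol: 71.5 kJ/mol = 71500 J/mol
Step 3: Calculate the exponent: -Eₐ/(RT) = -71500/(8.314 × 273) = -31.50166
Step 4: k = 2.99e+06 × exp(-31.50166)
Step 5: k = 2.99e+06 × 2.08450e-14 = 6.2327e-08 s⁻¹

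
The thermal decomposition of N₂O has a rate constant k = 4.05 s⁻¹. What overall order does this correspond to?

first order (1)

Step 1: The units of k for an nth-order reaction are (concentration)^(1-n)·(time)⁻¹.
Step 2: Here k has units s⁻¹, so the concentration exponent is 0.
Step 3: 1 - n = 0 ⇒ n = 1. The reaction is first order.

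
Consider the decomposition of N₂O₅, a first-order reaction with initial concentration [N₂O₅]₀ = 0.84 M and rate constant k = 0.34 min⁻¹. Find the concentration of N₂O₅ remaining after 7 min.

0.07774 M

Step 1: For a first-order reaction: [N₂O₅] = [N₂O₅]₀ × e^(-kt)
Step 2: [N₂O₅] = 0.84 × e^(-0.34 × 7)
Step 3: [N₂O₅] = 0.84 × e^(-2.38)
Step 4: [N₂O₅] = 0.84 × 0.0925506 = 0.07774 M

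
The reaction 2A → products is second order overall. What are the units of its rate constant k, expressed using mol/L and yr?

(mol/L)⁻¹·yr⁻¹

Step 1: For overall order n, rate = k × (concentration)^n.
Step 2: Rate has units mol/L·yr⁻¹; concentration term has units (mol/L)^2.
Step 3: k = rate / (concentration)^n, so units of k = (mol/L)^(1-2)·yr⁻¹ = (mol/L)⁻¹·yr⁻¹.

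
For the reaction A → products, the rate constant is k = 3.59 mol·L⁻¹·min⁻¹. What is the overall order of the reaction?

zeroth order (0)

Step 1: The units of k for an nth-order reaction are (concentration)^(1-n)·(time)⁻¹.
Step 2: Here k has units mol·L⁻¹·min⁻¹, so the concentration exponent is 1.
Step 3: 1 - n = 1 ⇒ n = 0. The reaction is zeroth order.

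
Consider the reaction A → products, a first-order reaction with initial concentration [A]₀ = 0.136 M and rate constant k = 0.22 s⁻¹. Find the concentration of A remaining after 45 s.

6.824e-06 M

Step 1: For a first-order reaction: [A] = [A]₀ × e^(-kt)
Step 2: [A] = 0.136 × e^(-0.22 × 45)
Step 3: [A] = 0.136 × e^(-9.9)
Step 4: [A] = 0.136 × 5.01747e-05 = 6.824e-06 M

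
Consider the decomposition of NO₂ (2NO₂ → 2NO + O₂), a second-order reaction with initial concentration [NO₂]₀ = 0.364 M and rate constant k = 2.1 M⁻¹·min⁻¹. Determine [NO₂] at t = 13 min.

0.03328 M

Step 1: For a second-order reaction: 1/[NO₂] = 1/[NO₂]₀ + kt
Step 2: 1/[NO₂] = 1/0.364 + 2.1 × 13
Step 3: 1/[NO₂] = 2.747 + 27.3 = 30.05
Step 4: [NO₂] = 1/30.05 = 0.03328 M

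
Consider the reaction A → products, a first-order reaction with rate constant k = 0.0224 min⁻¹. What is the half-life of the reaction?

30.94 min

Step 1: For a first-order reaction, t₁/₂ = ln(2)/k
Step 2: t₁/₂ = ln(2)/0.0224
Step 3: t₁/₂ = 0.6931/0.0224 = 30.94 min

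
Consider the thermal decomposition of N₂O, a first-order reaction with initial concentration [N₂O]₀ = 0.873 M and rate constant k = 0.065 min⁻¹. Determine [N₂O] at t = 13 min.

0.375 M

Step 1: For a first-order reaction: [N₂O] = [N₂O]₀ × e^(-kt)
Step 2: [N₂O] = 0.873 × e^(-0.065 × 13)
Step 3: [N₂O] = 0.873 × e^(-0.845)
Step 4: [N₂O] = 0.873 × 0.429557 = 0.375 M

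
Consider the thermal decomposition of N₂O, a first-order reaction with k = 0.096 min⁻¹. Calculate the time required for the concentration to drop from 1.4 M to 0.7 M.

7.22 min

Step 1: For first-order: t = ln([N₂O]₀/[N₂O])/k
Step 2: t = ln(1.4/0.7)/0.096
Step 3: t = ln(2)/0.096
Step 4: t = 0.6931/0.096 = 7.22 min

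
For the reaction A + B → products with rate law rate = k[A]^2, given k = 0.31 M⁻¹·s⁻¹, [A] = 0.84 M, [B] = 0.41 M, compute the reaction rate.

0.2187 M/s

Step 1: The rate law is rate = k[A]^2
Step 2: Note that the rate does not depend on [B] (zero order in B).
Step 3: rate = 0.31 × (0.84)^2 = 0.218736 M/s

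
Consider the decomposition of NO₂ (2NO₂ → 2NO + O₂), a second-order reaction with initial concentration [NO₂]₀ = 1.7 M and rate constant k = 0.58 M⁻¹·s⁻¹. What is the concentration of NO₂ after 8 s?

0.1913 M

Step 1: For a second-order reaction: 1/[NO₂] = 1/[NO₂]₀ + kt
Step 2: 1/[NO₂] = 1/1.7 + 0.58 × 8
Step 3: 1/[NO₂] = 0.5882 + 4.64 = 5.228
Step 4: [NO₂] = 1/5.228 = 0.1913 M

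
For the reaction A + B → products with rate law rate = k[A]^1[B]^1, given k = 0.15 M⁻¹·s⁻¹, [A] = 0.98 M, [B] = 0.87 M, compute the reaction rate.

0.1279 M/s

Step 1: The rate law is rate = k[A]^1[B]^1
Step 2: Substitute: rate = 0.15 × (0.98)^1 × (0.87)^1
Step 3: rate = 0.15 × 0.98 × 0.87 = 0.12789 M/s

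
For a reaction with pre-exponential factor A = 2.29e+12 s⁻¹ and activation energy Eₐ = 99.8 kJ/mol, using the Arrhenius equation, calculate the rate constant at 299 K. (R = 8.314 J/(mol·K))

8.40e-06 s⁻¹

Step 1: Use the Arrhenius equation: k = A × exp(-Eₐ/RT)
Step 2: Convert Eₐ to J/mol: 99.8 kJ/mol = 99800 J/mol
Step 3: Calculate the exponent: -Eₐ/(RT) = -99800/(8.314 × 299) = -40.14665
Step 4: k = 2.29e+12 × exp(-40.14665)
Step 5: k = 2.29e+12 × 3.66886e-18 = 8.4017e-06 s⁻¹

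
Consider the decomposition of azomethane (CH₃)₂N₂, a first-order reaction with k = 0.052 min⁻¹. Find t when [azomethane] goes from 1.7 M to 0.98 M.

10.59 min

Step 1: For first-order: t = ln([azomethane]₀/[azomethane])/k
Step 2: t = ln(1.7/0.98)/0.052
Step 3: t = ln(1.735)/0.052
Step 4: t = 0.5508/0.052 = 10.59 min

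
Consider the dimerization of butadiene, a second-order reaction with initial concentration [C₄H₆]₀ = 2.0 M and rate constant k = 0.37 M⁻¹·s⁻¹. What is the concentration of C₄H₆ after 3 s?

0.6211 M

Step 1: For a second-order reaction: 1/[C₄H₆] = 1/[C₄H₆]₀ + kt
Step 2: 1/[C₄H₆] = 1/2.0 + 0.37 × 3
Step 3: 1/[C₄H₆] = 0.5 + 1.11 = 1.61
Step 4: [C₄H₆] = 1/1.61 = 0.6211 M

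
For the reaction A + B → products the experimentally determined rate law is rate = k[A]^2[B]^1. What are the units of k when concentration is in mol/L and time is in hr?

(mol/L)⁻²·hr⁻¹

Step 1: Overall order = 2 + 1 = 3.
Step 2: rate has units mol/L·hr⁻¹; [A]^2[B]^1 has units (mol/L)^3.
Step 3: k = rate/([A]^2[B]^1), so units of k = (mol/L)^(1-3)·hr⁻¹ = (mol/L)⁻²·hr⁻¹.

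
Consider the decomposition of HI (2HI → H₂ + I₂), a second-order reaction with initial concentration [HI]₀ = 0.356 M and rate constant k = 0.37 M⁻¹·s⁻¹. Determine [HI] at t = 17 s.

0.1099 M

Step 1: For a second-order reaction: 1/[HI] = 1/[HI]₀ + kt
Step 2: 1/[HI] = 1/0.356 + 0.37 × 17
Step 3: 1/[HI] = 2.809 + 6.29 = 9.099
Step 4: [HI] = 1/9.099 = 0.1099 M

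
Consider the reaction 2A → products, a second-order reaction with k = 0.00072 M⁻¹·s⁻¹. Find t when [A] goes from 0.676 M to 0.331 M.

2141 s

Step 1: For second-order: t = (1/[A] - 1/[A]₀)/k
Step 2: t = (1/0.331 - 1/0.676)/0.00072
Step 3: t = (3.021 - 1.479)/0.00072
Step 4: t = 1.542/0.00072 = 2141 s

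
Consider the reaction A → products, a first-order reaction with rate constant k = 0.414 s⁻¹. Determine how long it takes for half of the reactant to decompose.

1.674 s

Step 1: For a first-order reaction, t₁/₂ = ln(2)/k
Step 2: t₁/₂ = ln(2)/0.414
Step 3: t₁/₂ = 0.6931/0.414 = 1.674 s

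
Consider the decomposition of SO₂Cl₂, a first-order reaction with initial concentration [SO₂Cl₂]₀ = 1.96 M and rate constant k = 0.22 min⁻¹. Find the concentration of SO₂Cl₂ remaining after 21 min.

0.01931 M

Step 1: For a first-order reaction: [SO₂Cl₂] = [SO₂Cl₂]₀ × e^(-kt)
Step 2: [SO₂Cl₂] = 1.96 × e^(-0.22 × 21)
Step 3: [SO₂Cl₂] = 1.96 × e^(-4.62)
Step 4: [SO₂Cl₂] = 1.96 × 0.0098528 = 0.01931 M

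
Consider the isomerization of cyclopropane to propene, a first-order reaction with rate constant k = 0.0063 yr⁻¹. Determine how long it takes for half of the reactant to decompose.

110 yr

Step 1: For a first-order reaction, t₁/₂ = ln(2)/k
Step 2: t₁/₂ = ln(2)/0.0063
Step 3: t₁/₂ = 0.6931/0.0063 = 110 yr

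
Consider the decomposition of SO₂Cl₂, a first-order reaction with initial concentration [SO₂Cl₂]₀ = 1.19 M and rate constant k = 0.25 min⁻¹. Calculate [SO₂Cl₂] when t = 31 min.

0.0005126 M

Step 1: For a first-order reaction: [SO₂Cl₂] = [SO₂Cl₂]₀ × e^(-kt)
Step 2: [SO₂Cl₂] = 1.19 × e^(-0.25 × 31)
Step 3: [SO₂Cl₂] = 1.19 × e^(-7.75)
Step 4: [SO₂Cl₂] = 1.19 × 0.000430743 = 0.0005126 M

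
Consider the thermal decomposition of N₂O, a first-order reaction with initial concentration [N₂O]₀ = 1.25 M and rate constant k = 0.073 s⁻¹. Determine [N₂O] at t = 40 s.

0.06742 M

Step 1: For a first-order reaction: [N₂O] = [N₂O]₀ × e^(-kt)
Step 2: [N₂O] = 1.25 × e^(-0.073 × 40)
Step 3: [N₂O] = 1.25 × e^(-2.92)
Step 4: [N₂O] = 1.25 × 0.0539337 = 0.06742 M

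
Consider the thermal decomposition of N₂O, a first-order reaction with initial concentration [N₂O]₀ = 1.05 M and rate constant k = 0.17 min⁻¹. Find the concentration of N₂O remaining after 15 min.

0.08199 M

Step 1: For a first-order reaction: [N₂O] = [N₂O]₀ × e^(-kt)
Step 2: [N₂O] = 1.05 × e^(-0.17 × 15)
Step 3: [N₂O] = 1.05 × e^(-2.55)
Step 4: [N₂O] = 1.05 × 0.0780817 = 0.08199 M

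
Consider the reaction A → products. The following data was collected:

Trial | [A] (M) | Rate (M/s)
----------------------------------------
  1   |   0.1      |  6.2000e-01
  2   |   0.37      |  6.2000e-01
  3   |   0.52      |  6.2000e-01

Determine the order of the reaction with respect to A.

zeroth order (0)

Step 1: Compare trials - when concentration changes, rate stays constant.
Step 2: rate₂/rate₁ = 6.2000e-01/6.2000e-01 = 1
Step 3: [A]₂/[A]₁ = 0.37/0.1 = 3.7
Step 4: Since rate ratio ≈ (conc ratio)^0, the reaction is zeroth order.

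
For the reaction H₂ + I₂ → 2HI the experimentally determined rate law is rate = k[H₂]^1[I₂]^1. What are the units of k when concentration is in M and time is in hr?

M⁻¹·hr⁻¹

Step 1: Overall order = 1 + 1 = 2.
Step 2: rate has units M·hr⁻¹; [H₂]^1[I₂]^1 has units M^2.
Step 3: k = rate/([H₂]^1[I₂]^1), so units of k = M^(1-2)·hr⁻¹ = M⁻¹·hr⁻¹.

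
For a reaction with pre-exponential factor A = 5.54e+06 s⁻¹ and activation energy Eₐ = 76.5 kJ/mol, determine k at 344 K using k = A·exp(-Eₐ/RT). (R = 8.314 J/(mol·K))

1.34e-05 s⁻¹

Step 1: Use the Arrhenius equation: k = A × exp(-Eₐ/RT)
Step 2: Convert Eₐ to J/mol: 76.5 kJ/mol = 76500 J/mol
Step 3: Calculate the exponent: -Eₐ/(RT) = -76500/(8.314 × 344) = -26.74810
Step 4: k = 5.54e+06 × exp(-26.74810)
Step 5: k = 5.54e+06 × 2.41795e-12 = 1.3395e-05 s⁻¹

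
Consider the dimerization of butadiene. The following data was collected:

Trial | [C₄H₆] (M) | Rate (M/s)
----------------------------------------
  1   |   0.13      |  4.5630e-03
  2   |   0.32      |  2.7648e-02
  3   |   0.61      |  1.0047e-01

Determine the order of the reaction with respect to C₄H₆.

second order (2)

Step 1: Compare trials to find order n where rate₂/rate₁ = ([C₄H₆]₂/[C₄H₆]₁)^n
Step 2: rate₂/rate₁ = 2.7648e-02/4.5630e-03 = 6.059
Step 3: [C₄H₆]₂/[C₄H₆]₁ = 0.32/0.13 = 2.462
Step 4: n = ln(6.059)/ln(2.462) = 2.00 ≈ 2
Step 5: The reaction is second order in C₄H₆.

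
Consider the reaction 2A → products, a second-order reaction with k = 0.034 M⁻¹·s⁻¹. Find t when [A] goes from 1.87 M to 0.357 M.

66.66 s

Step 1: For second-order: t = (1/[A] - 1/[A]₀)/k
Step 2: t = (1/0.357 - 1/1.87)/0.034
Step 3: t = (2.801 - 0.5348)/0.034
Step 4: t = 2.266/0.034 = 66.66 s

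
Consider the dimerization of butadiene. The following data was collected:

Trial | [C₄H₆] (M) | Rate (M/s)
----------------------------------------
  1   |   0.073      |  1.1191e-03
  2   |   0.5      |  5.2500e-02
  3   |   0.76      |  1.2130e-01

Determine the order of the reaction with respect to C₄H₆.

second order (2)

Step 1: Compare trials to find order n where rate₂/rate₁ = ([C₄H₆]₂/[C₄H₆]₁)^n
Step 2: rate₂/rate₁ = 5.2500e-02/1.1191e-03 = 46.91
Step 3: [C₄H₆]₂/[C₄H₆]₁ = 0.5/0.073 = 6.849
Step 4: n = ln(46.91)/ln(6.849) = 2.00 ≈ 2
Step 5: The reaction is second order in C₄H₆.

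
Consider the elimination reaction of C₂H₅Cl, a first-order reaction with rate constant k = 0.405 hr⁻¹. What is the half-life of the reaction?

1.711 hr

Step 1: For a first-order reaction, t₁/₂ = ln(2)/k
Step 2: t₁/₂ = ln(2)/0.405
Step 3: t₁/₂ = 0.6931/0.405 = 1.711 hr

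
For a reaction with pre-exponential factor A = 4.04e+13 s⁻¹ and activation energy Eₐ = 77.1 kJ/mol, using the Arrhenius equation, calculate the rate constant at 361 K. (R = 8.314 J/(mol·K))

2.82e+02 s⁻¹

Step 1: Use the Arrhenius equation: k = A × exp(-Eₐ/RT)
Step 2: Convert Eₐ to J/mol: 77.1 kJ/mol = 77100 J/mol
Step 3: Calculate the exponent: -Eₐ/(RT) = -77100/(8.314 × 361) = -25.68841
Step 4: k = 4.04e+13 × exp(-25.68841)
Step 5: k = 4.04e+13 × 6.97694e-12 = 2.8187e+02 s⁻¹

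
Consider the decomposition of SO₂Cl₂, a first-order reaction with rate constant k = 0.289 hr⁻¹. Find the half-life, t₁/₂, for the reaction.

2.398 hr

Step 1: For a first-order reaction, t₁/₂ = ln(2)/k
Step 2: t₁/₂ = ln(2)/0.289
Step 3: t₁/₂ = 0.6931/0.289 = 2.398 hr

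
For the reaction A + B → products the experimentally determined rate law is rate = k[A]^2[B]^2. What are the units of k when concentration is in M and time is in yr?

M⁻³·yr⁻¹

Step 1: Overall order = 2 + 2 = 4.
Step 2: rate has units M·yr⁻¹; [A]^2[B]^2 has units M^4.
Step 3: k = rate/([A]^2[B]^2), so units of k = M^(1-4)·yr⁻¹ = M⁻³·yr⁻¹.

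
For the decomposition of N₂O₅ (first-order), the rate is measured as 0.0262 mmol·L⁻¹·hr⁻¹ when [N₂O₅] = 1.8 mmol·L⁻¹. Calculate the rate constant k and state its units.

0.01456 hr⁻¹

Step 1: rate = k[N₂O₅]^1, so k = rate / [N₂O₅]^1.
Step 2: k = 0.0262 / (1.8)^1 = 0.0262 / 1.8.
Step 3: k = 0.01456 hr⁻¹.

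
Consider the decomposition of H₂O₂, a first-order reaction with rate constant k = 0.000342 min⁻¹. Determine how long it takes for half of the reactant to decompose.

2027 min

Step 1: For a first-order reaction, t₁/₂ = ln(2)/k
Step 2: t₁/₂ = ln(2)/0.000342
Step 3: t₁/₂ = 0.6931/0.000342 = 2027 min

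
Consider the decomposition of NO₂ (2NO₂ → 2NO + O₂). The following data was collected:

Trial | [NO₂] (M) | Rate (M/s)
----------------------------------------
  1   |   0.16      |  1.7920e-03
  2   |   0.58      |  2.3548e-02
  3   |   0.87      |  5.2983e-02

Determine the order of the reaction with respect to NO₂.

second order (2)

Step 1: Compare trials to find order n where rate₂/rate₁ = ([NO₂]₂/[NO₂]₁)^n
Step 2: rate₂/rate₁ = 2.3548e-02/1.7920e-03 = 13.14
Step 3: [NO₂]₂/[NO₂]₁ = 0.58/0.16 = 3.625
Step 4: n = ln(13.14)/ln(3.625) = 2.00 ≈ 2
Step 5: The reaction is second order in NO₂.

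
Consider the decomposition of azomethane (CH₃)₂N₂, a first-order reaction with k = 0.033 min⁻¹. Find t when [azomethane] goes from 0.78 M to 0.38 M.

21.79 min

Step 1: For first-order: t = ln([azomethane]₀/[azomethane])/k
Step 2: t = ln(0.78/0.38)/0.033
Step 3: t = ln(2.053)/0.033
Step 4: t = 0.7191/0.033 = 21.79 min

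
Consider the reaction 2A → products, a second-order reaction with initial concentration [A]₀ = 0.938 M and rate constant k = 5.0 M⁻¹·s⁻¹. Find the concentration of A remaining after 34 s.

0.005846 M

Step 1: For a second-order reaction: 1/[A] = 1/[A]₀ + kt
Step 2: 1/[A] = 1/0.938 + 5.0 × 34
Step 3: 1/[A] = 1.066 + 170 = 171.1
Step 4: [A] = 1/171.1 = 0.005846 M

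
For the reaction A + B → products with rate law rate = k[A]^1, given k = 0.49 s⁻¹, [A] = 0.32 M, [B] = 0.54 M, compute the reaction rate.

0.1568 M/s

Step 1: The rate law is rate = k[A]^1
Step 2: Note that the rate does not depend on [B] (zero order in B).
Step 3: rate = 0.49 × (0.32)^1 = 0.1568 M/s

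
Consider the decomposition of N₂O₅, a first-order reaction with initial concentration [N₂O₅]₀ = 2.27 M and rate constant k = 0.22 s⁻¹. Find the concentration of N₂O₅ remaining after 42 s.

0.0002204 M

Step 1: For a first-order reaction: [N₂O₅] = [N₂O₅]₀ × e^(-kt)
Step 2: [N₂O₅] = 2.27 × e^(-0.22 × 42)
Step 3: [N₂O₅] = 2.27 × e^(-9.24)
Step 4: [N₂O₅] = 2.27 × 9.70776e-05 = 0.0002204 M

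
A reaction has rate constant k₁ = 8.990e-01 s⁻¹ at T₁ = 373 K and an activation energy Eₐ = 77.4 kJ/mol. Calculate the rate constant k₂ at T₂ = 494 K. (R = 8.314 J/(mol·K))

4.062e+02 s⁻¹

Step 1: Use the two-temperature Arrhenius form: ln(k₂/k₁) = -Eₐ/R × (1/T₂ - 1/T₁)
Step 2: Convert Eₐ to J/mol: 77.4 kJ/mol = 77400 J/mol
Step 3: 1/T₂ - 1/T₁ = 1/494 - 1/373 = -6.566736e-04 K⁻¹
Step 4: ln(k₂/k₁) = -77400/8.314 × -6.566736e-04 = 6.11337
Step 5: k₂ = k₁ × exp(6.11337) = 8.990e-01 × 4.51859e+02 = 4.062e+02 s⁻¹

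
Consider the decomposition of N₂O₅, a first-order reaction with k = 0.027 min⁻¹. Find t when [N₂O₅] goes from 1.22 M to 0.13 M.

82.93 min

Step 1: For first-order: t = ln([N₂O₅]₀/[N₂O₅])/k
Step 2: t = ln(1.22/0.13)/0.027
Step 3: t = ln(9.385)/0.027
Step 4: t = 2.239/0.027 = 82.93 min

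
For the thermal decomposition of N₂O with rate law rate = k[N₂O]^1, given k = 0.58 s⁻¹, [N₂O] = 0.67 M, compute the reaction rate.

0.3886 M/s

Step 1: Identify the rate law: rate = k[N₂O]^1
Step 2: Substitute values: rate = 0.58 × (0.67)^1
Step 3: Calculate: rate = 0.58 × 0.67 = 0.3886 M/s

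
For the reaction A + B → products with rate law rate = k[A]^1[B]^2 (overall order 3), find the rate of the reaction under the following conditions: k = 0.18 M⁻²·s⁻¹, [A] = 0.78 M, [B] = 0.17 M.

0.004058 M/s

Step 1: The rate law is rate = k[A]^1[B]^2, overall order = 1+2 = 3
Step 2: Substitute values: rate = 0.18 × (0.78)^1 × (0.17)^2
Step 3: rate = 0.18 × 0.78 × 0.0289 = 0.00405756 M/s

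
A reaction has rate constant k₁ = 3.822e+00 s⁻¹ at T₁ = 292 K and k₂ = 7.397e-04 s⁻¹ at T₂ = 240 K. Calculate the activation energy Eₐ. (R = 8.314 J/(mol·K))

95.8 kJ/mol

Step 1: Use the two-temperature Arrhenius form: ln(k₂/k₁) = -Eₐ/R × (1/T₂ - 1/T₁)
Step 2: ln(k₂/k₁) = ln(7.397e-04/3.822e+00) = ln(0.000193537) = -8.55004
Step 3: 1/T₂ - 1/T₁ = 1/240 - 1/292 = 7.420091e-04 K⁻¹
Step 4: Eₐ = -R × ln(k₂/k₁) / (1/T₂ - 1/T₁) = -8.314 × -8.55004 / 7.420091e-04
Step 5: Eₐ = 9.5801e+04 J/mol = 95.8 kJ/mol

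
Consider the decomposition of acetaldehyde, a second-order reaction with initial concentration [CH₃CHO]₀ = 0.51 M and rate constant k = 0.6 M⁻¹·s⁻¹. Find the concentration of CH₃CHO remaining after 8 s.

0.1479 M

Step 1: For a second-order reaction: 1/[CH₃CHO] = 1/[CH₃CHO]₀ + kt
Step 2: 1/[CH₃CHO] = 1/0.51 + 0.6 × 8
Step 3: 1/[CH₃CHO] = 1.961 + 4.8 = 6.761
Step 4: [CH₃CHO] = 1/6.761 = 0.1479 M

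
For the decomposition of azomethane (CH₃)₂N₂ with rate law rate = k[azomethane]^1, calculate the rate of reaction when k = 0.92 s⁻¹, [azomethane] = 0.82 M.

0.7544 M/s

Step 1: Identify the rate law: rate = k[azomethane]^1
Step 2: Substitute values: rate = 0.92 × (0.82)^1
Step 3: Calculate: rate = 0.92 × 0.82 = 0.7544 M/s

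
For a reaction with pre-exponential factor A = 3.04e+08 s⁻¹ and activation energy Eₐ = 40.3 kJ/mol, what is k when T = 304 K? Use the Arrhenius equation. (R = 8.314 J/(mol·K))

3.61e+01 s⁻¹

Step 1: Use the Arrhenius equation: k = A × exp(-Eₐ/RT)
Step 2: Convert Eₐ to J/mol: 40.3 kJ/mol = 40300 J/mol
Step 3: Calculate the exponent: -Eₐ/(RT) = -40300/(8.314 × 304) = -15.94489
Step 4: k = 3.04e+08 × exp(-15.94489)
Step 5: k = 3.04e+08 × 1.18911e-07 = 3.6149e+01 s⁻¹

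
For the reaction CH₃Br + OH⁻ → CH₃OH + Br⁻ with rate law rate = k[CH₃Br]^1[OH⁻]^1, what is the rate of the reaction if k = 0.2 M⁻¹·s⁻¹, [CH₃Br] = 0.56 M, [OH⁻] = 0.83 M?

0.09296 M/s

Step 1: The rate law is rate = k[CH₃Br]^1[OH⁻]^1
Step 2: Substitute: rate = 0.2 × (0.56)^1 × (0.83)^1
Step 3: rate = 0.2 × 0.56 × 0.83 = 0.09296 M/s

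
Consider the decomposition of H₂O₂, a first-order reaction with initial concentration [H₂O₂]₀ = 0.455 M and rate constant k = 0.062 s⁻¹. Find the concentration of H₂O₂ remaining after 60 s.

0.01103 M

Step 1: For a first-order reaction: [H₂O₂] = [H₂O₂]₀ × e^(-kt)
Step 2: [H₂O₂] = 0.455 × e^(-0.062 × 60)
Step 3: [H₂O₂] = 0.455 × e^(-3.72)
Step 4: [H₂O₂] = 0.455 × 0.024234 = 0.01103 M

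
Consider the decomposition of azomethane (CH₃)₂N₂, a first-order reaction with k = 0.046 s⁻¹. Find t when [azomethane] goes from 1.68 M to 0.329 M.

35.45 s

Step 1: For first-order: t = ln([azomethane]₀/[azomethane])/k
Step 2: t = ln(1.68/0.329)/0.046
Step 3: t = ln(5.106)/0.046
Step 4: t = 1.63/0.046 = 35.45 s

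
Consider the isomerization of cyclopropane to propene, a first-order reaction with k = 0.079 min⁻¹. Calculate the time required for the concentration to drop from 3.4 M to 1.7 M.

8.774 min

Step 1: For first-order: t = ln([cyclopropane]₀/[cyclopropane])/k
Step 2: t = ln(3.4/1.7)/0.079
Step 3: t = ln(2)/0.079
Step 4: t = 0.6931/0.079 = 8.774 min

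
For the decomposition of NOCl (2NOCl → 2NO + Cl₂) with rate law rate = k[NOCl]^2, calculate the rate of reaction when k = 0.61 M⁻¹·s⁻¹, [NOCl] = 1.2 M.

0.8784 M/s

Step 1: Identify the rate law: rate = k[NOCl]^2
Step 2: Substitute values: rate = 0.61 × (1.2)^2
Step 3: Calculate: rate = 0.61 × 1.44 = 0.8784 M/s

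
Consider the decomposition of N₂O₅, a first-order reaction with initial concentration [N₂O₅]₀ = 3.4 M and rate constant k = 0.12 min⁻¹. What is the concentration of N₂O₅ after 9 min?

1.155 M

Step 1: For a first-order reaction: [N₂O₅] = [N₂O₅]₀ × e^(-kt)
Step 2: [N₂O₅] = 3.4 × e^(-0.12 × 9)
Step 3: [N₂O₅] = 3.4 × e^(-1.08)
Step 4: [N₂O₅] = 3.4 × 0.339596 = 1.155 M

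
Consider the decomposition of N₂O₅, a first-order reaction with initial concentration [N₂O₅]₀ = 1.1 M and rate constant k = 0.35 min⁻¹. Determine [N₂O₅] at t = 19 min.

0.001423 M

Step 1: For a first-order reaction: [N₂O₅] = [N₂O₅]₀ × e^(-kt)
Step 2: [N₂O₅] = 1.1 × e^(-0.35 × 19)
Step 3: [N₂O₅] = 1.1 × e^(-6.65)
Step 4: [N₂O₅] = 1.1 × 0.00129402 = 0.001423 M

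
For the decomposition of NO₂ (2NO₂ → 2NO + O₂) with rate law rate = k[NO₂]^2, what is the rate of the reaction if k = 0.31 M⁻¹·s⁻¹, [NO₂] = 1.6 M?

0.7936 M/s

Step 1: Identify the rate law: rate = k[NO₂]^2
Step 2: Substitute values: rate = 0.31 × (1.6)^2
Step 3: Calculate: rate = 0.31 × 2.56 = 0.7936 M/s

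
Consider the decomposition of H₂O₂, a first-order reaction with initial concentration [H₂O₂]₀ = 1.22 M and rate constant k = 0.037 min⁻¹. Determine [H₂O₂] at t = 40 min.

0.2777 M

Step 1: For a first-order reaction: [H₂O₂] = [H₂O₂]₀ × e^(-kt)
Step 2: [H₂O₂] = 1.22 × e^(-0.037 × 40)
Step 3: [H₂O₂] = 1.22 × e^(-1.48)
Step 4: [H₂O₂] = 1.22 × 0.227638 = 0.2777 M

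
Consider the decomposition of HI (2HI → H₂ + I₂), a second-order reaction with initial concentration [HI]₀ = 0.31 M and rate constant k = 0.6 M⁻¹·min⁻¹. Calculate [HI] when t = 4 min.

0.1778 M

Step 1: For a second-order reaction: 1/[HI] = 1/[HI]₀ + kt
Step 2: 1/[HI] = 1/0.31 + 0.6 × 4
Step 3: 1/[HI] = 3.226 + 2.4 = 5.626
Step 4: [HI] = 1/5.626 = 0.1778 M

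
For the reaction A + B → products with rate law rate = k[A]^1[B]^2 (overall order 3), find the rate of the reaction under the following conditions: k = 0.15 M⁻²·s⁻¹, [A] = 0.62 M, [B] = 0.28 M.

0.007291 M/s

Step 1: The rate law is rate = k[A]^1[B]^2, overall order = 1+2 = 3
Step 2: Substitute values: rate = 0.15 × (0.62)^1 × (0.28)^2
Step 3: rate = 0.15 × 0.62 × 0.0784 = 0.0072912 M/s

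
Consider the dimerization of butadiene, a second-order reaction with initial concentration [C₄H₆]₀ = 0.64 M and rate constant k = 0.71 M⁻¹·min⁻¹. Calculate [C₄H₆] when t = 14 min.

0.08694 M

Step 1: For a second-order reaction: 1/[C₄H₆] = 1/[C₄H₆]₀ + kt
Step 2: 1/[C₄H₆] = 1/0.64 + 0.71 × 14
Step 3: 1/[C₄H₆] = 1.562 + 9.94 = 11.5
Step 4: [C₄H₆] = 1/11.5 = 0.08694 M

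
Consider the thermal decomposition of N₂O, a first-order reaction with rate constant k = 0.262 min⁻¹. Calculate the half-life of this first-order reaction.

2.646 min

Step 1: For a first-order reaction, t₁/₂ = ln(2)/k
Step 2: t₁/₂ = ln(2)/0.262
Step 3: t₁/₂ = 0.6931/0.262 = 2.646 min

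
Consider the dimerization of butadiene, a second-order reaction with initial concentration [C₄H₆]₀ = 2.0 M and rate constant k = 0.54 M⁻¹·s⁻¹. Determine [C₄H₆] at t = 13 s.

0.133 M

Step 1: For a second-order reaction: 1/[C₄H₆] = 1/[C₄H₆]₀ + kt
Step 2: 1/[C₄H₆] = 1/2.0 + 0.54 × 13
Step 3: 1/[C₄H₆] = 0.5 + 7.02 = 7.52
Step 4: [C₄H₆] = 1/7.52 = 0.133 M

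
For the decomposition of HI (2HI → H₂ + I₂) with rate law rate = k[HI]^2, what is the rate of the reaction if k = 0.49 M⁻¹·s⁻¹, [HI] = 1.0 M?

0.49 M/s

Step 1: Identify the rate law: rate = k[HI]^2
Step 2: Substitute values: rate = 0.49 × (1.0)^2
Step 3: Calculate: rate = 0.49 × 1 = 0.49 M/s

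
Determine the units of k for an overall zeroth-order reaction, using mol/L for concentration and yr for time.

mol/L·yr⁻¹

Step 1: For overall order n, rate = k × (concentration)^n.
Step 2: Rate has units mol/L·yr⁻¹; concentration term has units (mol/L)^0.
Step 3: k = rate / (concentration)^n, so units of k = (mol/L)^(1-0)·yr⁻¹ = mol/L·yr⁻¹.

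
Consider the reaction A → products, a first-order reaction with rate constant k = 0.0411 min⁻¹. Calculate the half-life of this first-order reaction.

16.86 min

Step 1: For a first-order reaction, t₁/₂ = ln(2)/k
Step 2: t₁/₂ = ln(2)/0.0411
Step 3: t₁/₂ = 0.6931/0.0411 = 16.86 min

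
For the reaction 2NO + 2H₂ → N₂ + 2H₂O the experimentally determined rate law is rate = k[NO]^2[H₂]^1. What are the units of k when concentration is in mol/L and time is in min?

(mol/L)⁻²·min⁻¹

Step 1: Overall order = 2 + 1 = 3.
Step 2: rate has units mol/L·min⁻¹; [NO]^2[H₂]^1 has units (mol/L)^3.
Step 3: k = rate/([NO]^2[H₂]^1), so units of k = (mol/L)^(1-3)·min⁻¹ = (mol/L)⁻²·min⁻¹.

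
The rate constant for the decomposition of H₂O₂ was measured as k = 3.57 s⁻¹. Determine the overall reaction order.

first order (1)

Step 1: The units of k for an nth-order reaction are (concentration)^(1-n)·(time)⁻¹.
Step 2: Here k has units s⁻¹, so the concentration exponent is 0.
Step 3: 1 - n = 0 ⇒ n = 1. The reaction is first order.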